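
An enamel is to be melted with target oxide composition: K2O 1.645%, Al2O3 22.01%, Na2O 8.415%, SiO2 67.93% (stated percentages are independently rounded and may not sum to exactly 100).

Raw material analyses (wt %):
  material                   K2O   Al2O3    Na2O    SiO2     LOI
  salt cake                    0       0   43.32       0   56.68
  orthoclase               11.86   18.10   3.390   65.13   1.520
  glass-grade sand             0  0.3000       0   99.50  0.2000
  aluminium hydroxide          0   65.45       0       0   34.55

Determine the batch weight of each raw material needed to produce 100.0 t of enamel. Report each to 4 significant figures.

All internal work maintains full float precision end to end; the intermediate values are shown rounded to four significant figures when written out. A single rounding produces each reported result; derived quantities, including totals, glass mass, the yield, the four compositions, ignition loss, are computed starting from the weights per 100.0 t of glass in full float precision as set out in the problem or the answer.
The oxide mass targets at 100.0 t enamel:
  K2O: 1.645% × 100.0 = 1.645 t
  Al2O3: 22.01% × 100.0 = 22.01 t
  Na2O: 8.415% × 100.0 = 8.415 t
  SiO2: 67.93% × 100.0 = 67.93 t
Verifying the oxide balance from the weights as reported, under the basis named above (each sum matches its target mass inside rounding margins):
  K2O: 13.87·0.1186 = 1.645 t (target 1.645 t)
  Al2O3: 13.87·0.1810 + 59.19·0.003000 + 29.52·0.6545 = 22.01 t (target 22.01 t)
  Na2O: 18.34·0.4332 + 13.87·0.03390 = 8.415 t (target 8.415 t)
  SiO2: 13.87·0.6513 + 59.19·0.9950 = 67.93 t (target 67.93 t)
Glass mass check: batch total minus LOI = 100.0 t (targets for the oxides total 100.0 t; basis as stated: 100.0 t — rounding explains the deltas).
Adding the batch up: Σ batch = 120.9 t; the LOI term Σ batch·LOI equals 20.92 t; yield: glass divided by total = 82.70%.

Batch per 100.0 t enamel:
  salt cake: 18.34 t
  orthoclase: 13.87 t
  glass-grade sand: 59.19 t
  aluminium hydroxide: 29.52 t
Total batch = 120.9 t; LOI loss = 20.92 t; yield = 82.70%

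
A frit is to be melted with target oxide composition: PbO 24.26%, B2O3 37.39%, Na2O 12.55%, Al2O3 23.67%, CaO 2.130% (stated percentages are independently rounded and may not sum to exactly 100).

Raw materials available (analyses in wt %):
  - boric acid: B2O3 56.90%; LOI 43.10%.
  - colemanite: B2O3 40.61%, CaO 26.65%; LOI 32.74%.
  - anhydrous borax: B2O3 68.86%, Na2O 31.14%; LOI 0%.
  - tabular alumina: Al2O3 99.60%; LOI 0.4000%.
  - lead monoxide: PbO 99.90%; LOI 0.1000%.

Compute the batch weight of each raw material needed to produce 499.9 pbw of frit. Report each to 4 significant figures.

In-progress results appear rounded to four significant digits at each printed step — each numeric step holds full float precision from start to finish; each reported value takes a single rounding — derived quantities, including the five compositions, totals, ignition loss, glass mass, the yield, are recomputed using the weight values for 499.9 pbw of glass in exact precision, as they appear in the problem or answer text.
Per-oxide target masses for 499.9 pbw frit:
  PbO: 24.26% × 499.9 = 121.3 pbw
  B2O3: 37.39% × 499.9 = 186.9 pbw
  Na2O: 12.55% × 499.9 = 62.74 pbw
  Al2O3: 23.67% × 499.9 = 118.3 pbw
  CaO: 2.130% × 499.9 = 10.65 pbw
Mass-balance tally per oxide given the weights on record, against the basis in use (each sum matches its target mass net of answer rounding effects):
  PbO: 121.4·0.9990 = 121.3 pbw (target 121.3 pbw)
  B2O3: 56.16·0.5690 + 39.95·0.4061 + 201.5·0.6886 = 186.9 pbw (target 186.9 pbw)
  Na2O: 201.5·0.3114 = 62.75 pbw (target 62.74 pbw)
  Al2O3: 118.8·0.9960 = 118.3 pbw (target 118.3 pbw)
  CaO: 39.95·0.2665 = 10.65 pbw (target 10.65 pbw)
Mass balance on the glass: total batch − LOI = 499.9 pbw (summing oxide targets gives 499.9 pbw; against the stated basis, 499.9 pbw — gaps are rounding artifacts).
Total batch = Σ batch = 537.8 pbw; Σ batch·LOI gives LOI loss = 37.88 pbw; yield, glass over the total, = 92.96%.

Batch per 499.9 pbw frit:
  boric acid: 56.16 pbw
  colemanite: 39.95 pbw
  anhydrous borax: 201.5 pbw
  tabular alumina: 118.8 pbw
  lead monoxide: 121.4 pbw
Total batch = 537.8 pbw; LOI loss = 37.88 pbw; yield = 92.96%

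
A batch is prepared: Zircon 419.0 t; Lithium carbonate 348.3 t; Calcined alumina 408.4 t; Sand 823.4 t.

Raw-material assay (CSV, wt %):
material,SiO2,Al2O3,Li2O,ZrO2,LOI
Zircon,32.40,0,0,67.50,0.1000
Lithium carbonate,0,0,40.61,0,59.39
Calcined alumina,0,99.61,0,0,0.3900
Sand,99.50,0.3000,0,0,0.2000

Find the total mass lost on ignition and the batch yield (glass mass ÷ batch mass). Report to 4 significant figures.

Each numeric step holds exact precision at every stage — in-progress results are shown rounded to 4 significant figures between the steps — every reported number undergoes a single rounding. The derived quantities (totals, glass mass, the yield, ignition loss, four oxide percentages) are carried at full precision using the weight values at 1789 t of glass, as they appear in the problem or the answer.
Loss on ignition, line by line:
  Zircon: 419.0 × 0.001000 = 0.4190 t
  Lithium carbonate: 348.3 × 0.5939 = 206.9 t
  Calcined alumina: 408.4 × 0.003900 = 1.593 t
  Sand: 823.4 × 0.002000 = 1.647 t
Total LOI = 210.5 t
Glass = batch − LOI = 1999 − 210.5 = 1789 t

LOI loss = 210.5 t; glass = 1789 t; yield = 89.47%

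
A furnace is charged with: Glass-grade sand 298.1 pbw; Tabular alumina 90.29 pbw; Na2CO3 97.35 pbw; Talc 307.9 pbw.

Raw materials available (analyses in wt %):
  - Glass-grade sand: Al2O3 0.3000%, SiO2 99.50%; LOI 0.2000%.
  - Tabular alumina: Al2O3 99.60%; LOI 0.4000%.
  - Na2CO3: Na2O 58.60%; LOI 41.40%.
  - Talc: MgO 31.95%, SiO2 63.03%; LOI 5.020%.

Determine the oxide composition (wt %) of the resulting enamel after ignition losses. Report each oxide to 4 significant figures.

All internal work runs at full precision throughout. Working values are displayed with 4-significant-digit rounding across the worked steps. A single rounding produces each reported value. The derived quantities are recomputed from the batch weights per 736.9 pbw of glass in exact precision (ignition loss, totals, four oxide percentages, glass mass, the yield), as written in either problem or answer.
What the batch supplies per oxide:
  Al2O3: 298.1·0.003000 + 90.29·0.9960 = 90.82 pbw
  Na2O: 97.35·0.5860 = 57.05 pbw
  MgO: 307.9·0.3195 = 98.37 pbw
  SiO2: 298.1·0.9950 + 307.9·0.6303 = 490.7 pbw
LOI: 298.1·0.002000 + 90.29·0.004000 + 97.35·0.4140 + 307.9·0.05020 = 56.72 pbw
Net of LOI, the glass mass = 793.6 − 56.72 = 736.9 pbw (the oxide masses sum to this)
percent share: oxide ÷ glass, ×100

Glass mass = 736.9 pbw (batch 793.6 − LOI 56.72).
Composition: Al2O3 12.32%, Na2O 7.741%, MgO 13.35%, SiO2 66.58%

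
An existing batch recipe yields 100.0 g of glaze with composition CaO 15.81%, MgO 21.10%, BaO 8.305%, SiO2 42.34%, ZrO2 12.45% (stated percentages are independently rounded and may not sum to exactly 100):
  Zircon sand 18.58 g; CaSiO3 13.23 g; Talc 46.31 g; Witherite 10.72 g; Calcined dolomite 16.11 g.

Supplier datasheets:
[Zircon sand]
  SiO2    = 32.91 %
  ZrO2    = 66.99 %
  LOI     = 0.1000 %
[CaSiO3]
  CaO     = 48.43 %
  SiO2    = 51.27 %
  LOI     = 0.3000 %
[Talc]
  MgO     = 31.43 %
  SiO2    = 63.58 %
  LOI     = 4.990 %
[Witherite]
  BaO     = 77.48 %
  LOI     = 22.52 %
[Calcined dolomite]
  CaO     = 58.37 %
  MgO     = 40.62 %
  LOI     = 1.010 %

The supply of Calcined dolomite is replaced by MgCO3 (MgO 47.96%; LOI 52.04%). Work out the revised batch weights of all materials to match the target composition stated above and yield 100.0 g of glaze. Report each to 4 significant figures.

Revised batch per 100.0 g glaze:
  Zircon sand: 18.58 g
  CaSiO3: 32.65 g
  Talc: 30.65 g
  Witherite: 10.72 g
  MgCO3: 23.91 g
Total batch = 116.5 g; LOI loss = 16.50 g

Intermediates are displayed rounded off to 4 significant figures when written out; full float precision is held at each step. Each reported result is rounded only once. Derived quantities (the five compositions, totals, yield, ignition loss, glass mass) are carried in exact precision from the batch weights for 100.0 g of glass, as they appear in problem or answer.
Target oxide masses per 100.0 g glaze:
  CaO: 15.81% × 100.0 = 15.81 g
  MgO: 21.10% × 100.0 = 21.10 g
  BaO: 8.305% × 100.0 = 8.305 g
  SiO2: 42.34% × 100.0 = 42.34 g
  ZrO2: 12.45% × 100.0 = 12.45 g
Oxide-by-oxide audit given the weights on record, against the basis in use (every target is met by its sum up to rounding of the answer):
  CaO: 32.65·0.4843 = 15.81 g (target 15.81 g)
  MgO: 30.65·0.3143 + 23.91·0.4796 = 21.10 g (target 21.10 g)
  BaO: 10.72·0.7748 = 8.306 g (target 8.305 g)
  SiO2: 18.58·0.3291 + 32.65·0.5127 + 30.65·0.6358 = 42.34 g (target 42.34 g)
  ZrO2: 18.58·0.6699 = 12.45 g (target 12.45 g)
Glass-mass bookkeeping: total charge less LOI = 100.0 g (oxide target masses add up to 100.0 g; basis as stated: 100.0 g — differing by rounding only).
Batch total: Σ batch = 116.5 g; LOI loss = Σ batch·LOI = 16.50 g; the yield ratio, glass ÷ batch: 85.84%.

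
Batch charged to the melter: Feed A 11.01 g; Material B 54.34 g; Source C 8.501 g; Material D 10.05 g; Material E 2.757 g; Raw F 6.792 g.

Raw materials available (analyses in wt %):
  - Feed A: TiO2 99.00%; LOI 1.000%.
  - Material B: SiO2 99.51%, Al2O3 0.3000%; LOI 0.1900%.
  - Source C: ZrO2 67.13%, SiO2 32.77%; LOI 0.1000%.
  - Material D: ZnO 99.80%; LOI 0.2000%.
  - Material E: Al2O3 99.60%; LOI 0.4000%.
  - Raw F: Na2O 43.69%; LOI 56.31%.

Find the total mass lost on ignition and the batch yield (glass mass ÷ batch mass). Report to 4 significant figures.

LOI loss = 4.078 g; glass = 89.37 g; yield = 95.64%

Mid-chain values are printed rounded to four significant digits in the working. Each numeric step runs at full float precision end to end; every reported result is rounded once only — the derived quantities are re-derived at full precision (LOI, yield, glass mass, the totals, the six compositions) using the weight values on 89.37 g of glass, as they appear in the problem or answer text.
Each material's LOI contribution:
  Feed A: 11.01 × 0.01000 = 0.1101 g
  Material B: 54.34 × 0.001900 = 0.1032 g
  Source C: 8.501 × 0.001000 = 0.008501 g
  Material D: 10.05 × 0.002000 = 0.02010 g
  Material E: 2.757 × 0.004000 = 0.01103 g
  Raw F: 6.792 × 0.5631 = 3.825 g
Total LOI = 4.078 g
Glass = batch − LOI = 93.45 − 4.078 = 89.37 g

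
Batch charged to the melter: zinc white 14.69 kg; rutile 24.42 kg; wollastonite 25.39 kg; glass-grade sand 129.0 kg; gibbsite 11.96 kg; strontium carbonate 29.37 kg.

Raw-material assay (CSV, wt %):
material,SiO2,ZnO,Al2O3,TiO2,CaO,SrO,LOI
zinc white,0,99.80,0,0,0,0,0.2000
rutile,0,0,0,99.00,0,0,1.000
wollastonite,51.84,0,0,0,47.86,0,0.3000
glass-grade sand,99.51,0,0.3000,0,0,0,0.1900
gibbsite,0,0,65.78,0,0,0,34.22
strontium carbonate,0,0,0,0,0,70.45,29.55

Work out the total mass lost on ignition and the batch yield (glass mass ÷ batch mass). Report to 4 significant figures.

LOI loss = 13.37 kg; glass = 221.5 kg; yield = 94.31%

Every computation keeps full precision through every step — mid-chain values are displayed, rounded to 4 significant digits, in the working; exactly one rounding goes into each reported result; the derived quantities (net glass mass, ignition loss, yield, six oxide percentages, the totals) are rebuilt from the weighed amounts per 221.5 kg of glass in full float precision as they appear in the problem or the answer.
Ignition loss by material:
  zinc white: 14.69 × 0.002000 = 0.02938 kg
  rutile: 24.42 × 0.01000 = 0.2442 kg
  wollastonite: 25.39 × 0.003000 = 0.07617 kg
  glass-grade sand: 129.0 × 0.001900 = 0.2451 kg
  gibbsite: 11.96 × 0.3422 = 4.093 kg
  strontium carbonate: 29.37 × 0.2955 = 8.679 kg
Total LOI = 13.37 kg
Glass = batch − LOI = 234.8 − 13.37 = 221.5 kg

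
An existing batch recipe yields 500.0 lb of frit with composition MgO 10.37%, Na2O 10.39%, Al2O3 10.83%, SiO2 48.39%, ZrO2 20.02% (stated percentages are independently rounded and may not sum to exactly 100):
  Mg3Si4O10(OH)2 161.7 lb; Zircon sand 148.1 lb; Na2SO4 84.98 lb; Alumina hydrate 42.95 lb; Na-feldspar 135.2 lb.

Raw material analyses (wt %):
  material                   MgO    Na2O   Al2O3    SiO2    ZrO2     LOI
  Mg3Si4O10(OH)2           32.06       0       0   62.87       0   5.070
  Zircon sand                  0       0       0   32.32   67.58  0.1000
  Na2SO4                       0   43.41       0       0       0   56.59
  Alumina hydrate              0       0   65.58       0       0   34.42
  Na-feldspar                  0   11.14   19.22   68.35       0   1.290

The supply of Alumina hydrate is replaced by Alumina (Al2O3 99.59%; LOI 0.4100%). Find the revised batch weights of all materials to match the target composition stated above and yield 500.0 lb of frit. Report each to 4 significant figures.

Revised batch per 500.0 lb frit:
  Mg3Si4O10(OH)2: 161.7 lb
  Zircon sand: 148.1 lb
  Na2SO4: 84.98 lb
  Alumina: 28.28 lb
  Na-feldspar: 135.2 lb
Total batch = 558.3 lb; LOI loss = 58.30 lb

The intermediate values are displayed, rounded to four significant digits, when written out. The whole derivation holds full float precision from first step to last. A single rounding completes each reported value — the derived quantities are recomputed starting from the weights at 500.0 lb of glass in exact precision (the yield, LOI, glass mass, the totals, the five compositions), as set out in question or answer.
Oxide-by-oxide targets in 500.0 lb frit:
  MgO: 10.37% × 500.0 = 51.85 lb
  Na2O: 10.39% × 500.0 = 51.95 lb
  Al2O3: 10.83% × 500.0 = 54.15 lb
  SiO2: 48.39% × 500.0 = 242.0 lb
  ZrO2: 20.02% × 500.0 = 100.1 lb
Checking each oxide sum per the reported batch figures, against the basis in use (sums match the target masses within answer rounding):
  MgO: 161.7·0.3206 = 51.84 lb (target 51.85 lb)
  Na2O: 84.98·0.4341 + 135.2·0.1114 = 51.95 lb (target 51.95 lb)
  Al2O3: 28.28·0.9959 + 135.2·0.1922 = 54.15 lb (target 54.15 lb)
  SiO2: 161.7·0.6287 + 148.1·0.3232 + 135.2·0.6835 = 241.9 lb (target 242.0 lb)
  ZrO2: 148.1·0.6758 = 100.1 lb (target 100.1 lb)
The glass-mass cross-check: net batch after ignition = 500.0 lb (per-oxide target masses sum to 500.0 lb; with the basis standing at 500.0 lb — any gap is answer rounding).
Adding the batch up: Σ batch = 558.3 lb; the LOI term Σ batch·LOI equals 58.30 lb; glass ÷ batch gives a yield of 89.56%.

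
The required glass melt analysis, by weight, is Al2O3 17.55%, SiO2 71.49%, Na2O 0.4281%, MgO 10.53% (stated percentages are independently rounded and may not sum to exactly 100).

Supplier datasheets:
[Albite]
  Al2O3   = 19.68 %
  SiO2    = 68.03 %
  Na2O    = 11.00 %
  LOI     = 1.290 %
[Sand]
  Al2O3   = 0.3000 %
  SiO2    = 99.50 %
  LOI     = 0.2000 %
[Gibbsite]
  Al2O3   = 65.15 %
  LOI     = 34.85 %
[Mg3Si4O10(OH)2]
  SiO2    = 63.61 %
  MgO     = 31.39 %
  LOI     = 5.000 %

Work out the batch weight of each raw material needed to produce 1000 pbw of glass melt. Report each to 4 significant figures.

Batch per 1000 pbw glass melt:
  Albite: 38.92 pbw
  Sand: 477.4 pbw
  Gibbsite: 255.4 pbw
  Mg3Si4O10(OH)2: 335.5 pbw
Total batch = 1107 pbw; LOI loss = 107.2 pbw; yield = 90.31%

All internal work maintains full float precision end to end — working values appear, with 4-significant-figure rounding, in the working. Every reported result is rounded just once; derived quantities, which include glass mass, the yield, four oxide percentages, the totals, ignition loss, are rebuilt in full precision, as they appear in either problem or answer, starting from the weights per 1000 pbw of glass.
Oxide mass targets, per 1000 pbw glass melt:
  Al2O3: 17.55% × 1000 = 175.5 pbw
  SiO2: 71.49% × 1000 = 714.9 pbw
  Na2O: 0.4281% × 1000 = 4.281 pbw
  MgO: 10.53% × 1000 = 105.3 pbw
Per-oxide balance check applying the batch weights above, under the basis named above (every target is met by its sum exact up to rounding of places):
  Al2O3: 38.92·0.1968 + 477.4·0.003000 + 255.4·0.6515 = 175.5 pbw (target 175.5 pbw)
  SiO2: 38.92·0.6803 + 477.4·0.9950 + 335.5·0.6361 = 714.9 pbw (target 714.9 pbw)
  Na2O: 38.92·0.1100 = 4.281 pbw (target 4.281 pbw)
  MgO: 335.5·0.3139 = 105.3 pbw (target 105.3 pbw)
Glass-mass sanity pass: the batch minus its LOI: 1000 pbw (per-oxide target masses sum to 1000 pbw; with the basis standing at 1000 pbw — rounding explains the deltas).
Whole-batch sum: Σ batch = 1107 pbw; LOI removed, Σ of batch·LOI: 107.2 pbw; yield = glass ÷ total batch = 90.31%.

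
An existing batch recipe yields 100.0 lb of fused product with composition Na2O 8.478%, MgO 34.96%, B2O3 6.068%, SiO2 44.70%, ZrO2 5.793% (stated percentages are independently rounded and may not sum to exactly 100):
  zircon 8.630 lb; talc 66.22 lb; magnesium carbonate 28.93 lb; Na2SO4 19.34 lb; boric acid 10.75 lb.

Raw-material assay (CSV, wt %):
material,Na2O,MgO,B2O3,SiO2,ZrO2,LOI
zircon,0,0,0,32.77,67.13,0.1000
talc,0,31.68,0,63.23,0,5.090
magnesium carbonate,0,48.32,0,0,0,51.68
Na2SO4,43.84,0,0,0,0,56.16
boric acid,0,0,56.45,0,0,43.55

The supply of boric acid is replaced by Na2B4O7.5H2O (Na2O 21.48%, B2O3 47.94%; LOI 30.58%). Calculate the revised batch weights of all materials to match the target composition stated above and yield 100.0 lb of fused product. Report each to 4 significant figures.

Revised batch per 100.0 lb fused product:
  zircon: 8.630 lb
  talc: 66.22 lb
  magnesium carbonate: 28.93 lb
  Na2SO4: 13.14 lb
  Na2B4O7.5H2O: 12.66 lb
Total batch = 129.6 lb; LOI loss = 29.58 lb

Mid-chain values are printed rounded off to 4 significant figures as written. Full float precision is maintained all the way through. Each reported number takes just one rounding; derived quantities (the totals, the five compositions, ignition loss, glass mass, the yield) are recomputed from the weighed amounts per 100.0 lb of glass in full float precision, as quoted within either problem or answer.
Per-oxide target masses for 100.0 lb fused product:
  Na2O: 8.478% × 100.0 = 8.478 lb
  MgO: 34.96% × 100.0 = 34.96 lb
  B2O3: 6.068% × 100.0 = 6.068 lb
  SiO2: 44.70% × 100.0 = 44.70 lb
  ZrO2: 5.793% × 100.0 = 5.793 lb
Mass-balance tally per oxide given the weights on record, on the stated basis (sums match the target masses exact up to rounding of places):
  Na2O: 13.14·0.4384 + 12.66·0.2148 = 8.480 lb (target 8.478 lb)
  MgO: 66.22·0.3168 + 28.93·0.4832 = 34.96 lb (target 34.96 lb)
  B2O3: 12.66·0.4794 = 6.069 lb (target 6.068 lb)
  SiO2: 8.630·0.3277 + 66.22·0.6323 = 44.70 lb (target 44.70 lb)
  ZrO2: 8.630·0.6713 = 5.793 lb (target 5.793 lb)
Glass mass check: batch Σ − ignition loss = 100.0 lb (the targets, summed, come to 100.0 lb; with the basis standing at 100.0 lb — a pure rounding effect).
Summing the batch: Σ batch = 129.6 lb; the LOI term Σ batch·LOI equals 29.58 lb; glass ÷ batch gives a yield of 77.17%.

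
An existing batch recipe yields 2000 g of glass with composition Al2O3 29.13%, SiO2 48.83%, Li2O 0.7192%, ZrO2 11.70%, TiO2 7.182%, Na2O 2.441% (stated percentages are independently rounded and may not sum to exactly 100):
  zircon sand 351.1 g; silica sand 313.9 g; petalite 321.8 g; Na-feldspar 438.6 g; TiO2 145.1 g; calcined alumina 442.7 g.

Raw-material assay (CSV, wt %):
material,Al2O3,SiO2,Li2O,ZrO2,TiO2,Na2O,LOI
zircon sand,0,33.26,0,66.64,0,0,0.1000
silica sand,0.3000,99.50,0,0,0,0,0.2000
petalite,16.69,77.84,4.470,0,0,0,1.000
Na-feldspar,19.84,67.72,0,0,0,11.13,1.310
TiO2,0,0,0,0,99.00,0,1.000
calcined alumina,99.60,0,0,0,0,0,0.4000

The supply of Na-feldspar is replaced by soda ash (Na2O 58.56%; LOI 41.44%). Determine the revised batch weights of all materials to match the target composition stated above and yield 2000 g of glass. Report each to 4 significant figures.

Revised batch per 2000 g glass:
  zircon sand: 351.1 g
  silica sand: 612.4 g
  petalite: 321.8 g
  soda ash: 83.37 g
  TiO2: 145.1 g
  calcined alumina: 529.2 g
Total batch = 2043 g; LOI loss = 42.91 g

All internal work carries full float precision end to end; working values are shown rounded to 4 significant digits on the page; each reported value is rounded only once. The derived quantities, which include ignition loss, totals, net glass mass, yield, the six compositions, are re-derived at exact precision, as given in the problem or the answer, starting from the weights per 2000 g of glass.
Oxide mass targets, per 2000 g glass:
  Al2O3: 29.13% × 2000 = 582.6 g
  SiO2: 48.83% × 2000 = 976.6 g
  Li2O: 0.7192% × 2000 = 14.38 g
  ZrO2: 11.70% × 2000 = 234.0 g
  TiO2: 7.182% × 2000 = 143.6 g
  Na2O: 2.441% × 2000 = 48.82 g
Checking each oxide sum applying the batch weights above, per the basis as stated (sum by sum, the targets are met up to rounding of the answer):
  Al2O3: 612.4·0.003000 + 321.8·0.1669 + 529.2·0.9960 = 582.6 g (target 582.6 g)
  SiO2: 351.1·0.3326 + 612.4·0.9950 + 321.8·0.7784 = 976.6 g (target 976.6 g)
  Li2O: 321.8·0.04470 = 14.38 g (target 14.38 g)
  ZrO2: 351.1·0.6664 = 234.0 g (target 234.0 g)
  TiO2: 145.1·0.9900 = 143.6 g (target 143.6 g)
  Na2O: 83.37·0.5856 = 48.82 g (target 48.82 g)
The glass-mass cross-check: the batch minus its LOI: 2000 g (per-oxide target masses sum to 2000 g; with the basis standing at 2000 g — any gap is answer rounding).
Batch total: Σ batch = 2043 g; Σ batch·LOI gives LOI loss = 42.91 g; the yield ratio, glass ÷ batch: 97.90%.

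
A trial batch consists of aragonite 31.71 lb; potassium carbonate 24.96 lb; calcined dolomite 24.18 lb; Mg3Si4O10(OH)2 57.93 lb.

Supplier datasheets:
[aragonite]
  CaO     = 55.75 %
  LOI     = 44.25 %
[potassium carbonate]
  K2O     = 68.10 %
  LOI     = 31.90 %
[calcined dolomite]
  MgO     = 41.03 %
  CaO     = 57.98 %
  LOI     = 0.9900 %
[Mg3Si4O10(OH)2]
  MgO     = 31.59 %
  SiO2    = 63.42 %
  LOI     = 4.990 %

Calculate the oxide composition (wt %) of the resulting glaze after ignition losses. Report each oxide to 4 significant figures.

Working values are displayed rounded to 4 significant digits in the printout. All arithmetic maintains full precision throughout; a single rounding produces each reported figure — the derived quantities are computed from the weighed amounts on 113.7 lb of glass at full float precision (yield, ignition loss, the totals, net glass mass, four oxide percentages), exactly as shown in either problem or answer.
Mass of each oxide from the mix:
  K2O: 24.96·0.6810 = 17.00 lb
  MgO: 24.18·0.4103 + 57.93·0.3159 = 28.22 lb
  SiO2: 57.93·0.6342 = 36.74 lb
  CaO: 31.71·0.5575 + 24.18·0.5798 = 31.70 lb
LOI: 31.71·0.4425 + 24.96·0.3190 + 24.18·0.009900 + 57.93·0.04990 = 25.12 lb
Net of LOI, the glass mass = 138.8 − 25.12 = 113.7 lb (consistent with Σ oxide mass)
wt %: oxide over glass, times 100

Glass mass = 113.7 lb (batch 138.8 − LOI 25.12).
Composition: K2O 14.96%, MgO 24.83%, SiO2 32.32%, CaO 27.89%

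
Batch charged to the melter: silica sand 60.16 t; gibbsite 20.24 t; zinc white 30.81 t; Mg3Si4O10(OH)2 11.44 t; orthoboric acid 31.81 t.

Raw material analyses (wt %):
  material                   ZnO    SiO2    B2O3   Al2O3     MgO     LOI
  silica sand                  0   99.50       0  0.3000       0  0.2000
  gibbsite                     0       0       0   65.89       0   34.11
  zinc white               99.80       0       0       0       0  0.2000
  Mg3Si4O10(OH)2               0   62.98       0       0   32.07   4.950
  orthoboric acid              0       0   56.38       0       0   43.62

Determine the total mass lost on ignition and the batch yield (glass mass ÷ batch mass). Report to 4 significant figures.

All internal work maintains exact precision in every operation — working values appear rounded to 4 significant digits at each printed step — every reported figure carries a single rounding. Derived quantities (the yield, five oxide percentages, the totals, ignition loss, net glass mass) are carried using the weight values for 132.9 t of glass at full float precision precisely as stated by the question or the answer.
Each material's LOI contribution:
  silica sand: 60.16 × 0.002000 = 0.1203 t
  gibbsite: 20.24 × 0.3411 = 6.904 t
  zinc white: 30.81 × 0.002000 = 0.06162 t
  Mg3Si4O10(OH)2: 11.44 × 0.04950 = 0.5663 t
  orthoboric acid: 31.81 × 0.4362 = 13.88 t
Total LOI = 21.53 t
Glass = batch − LOI = 154.5 − 21.53 = 132.9 t

LOI loss = 21.53 t; glass = 132.9 t; yield = 86.06%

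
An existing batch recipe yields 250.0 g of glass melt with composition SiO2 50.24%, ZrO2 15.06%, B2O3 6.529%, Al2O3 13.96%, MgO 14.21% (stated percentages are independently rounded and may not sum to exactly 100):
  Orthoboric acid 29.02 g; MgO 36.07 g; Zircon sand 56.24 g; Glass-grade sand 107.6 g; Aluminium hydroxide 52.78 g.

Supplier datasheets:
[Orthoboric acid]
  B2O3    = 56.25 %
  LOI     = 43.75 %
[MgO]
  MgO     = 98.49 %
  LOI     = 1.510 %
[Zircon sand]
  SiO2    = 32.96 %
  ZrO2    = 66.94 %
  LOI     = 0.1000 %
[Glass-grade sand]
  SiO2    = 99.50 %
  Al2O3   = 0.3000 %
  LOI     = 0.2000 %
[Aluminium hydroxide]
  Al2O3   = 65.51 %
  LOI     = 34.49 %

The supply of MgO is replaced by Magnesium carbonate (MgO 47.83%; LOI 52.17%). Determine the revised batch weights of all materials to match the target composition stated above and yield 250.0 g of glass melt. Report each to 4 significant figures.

The intermediate values appear (rounded to four significant figures) across the worked steps — every computation maintains full precision from start to finish; each reported value undergoes a single rounding — derived quantities (the five compositions, ignition loss, glass mass, yield, totals) are re-derived from the weighed amounts on 250.0 g of glass in exact precision, as they appear in the question or the answer.
Per-oxide target masses for 250.0 g glass melt:
  SiO2: 50.24% × 250.0 = 125.6 g
  ZrO2: 15.06% × 250.0 = 37.65 g
  B2O3: 6.529% × 250.0 = 16.32 g
  Al2O3: 13.96% × 250.0 = 34.90 g
  MgO: 14.21% × 250.0 = 35.52 g
Oxide-by-oxide audit applying the batch weights above, for the quoted basis mass (target by target, the sums agree given rounding of the digits):
  SiO2: 56.24·0.3296 + 107.6·0.9950 = 125.6 g (target 125.6 g)
  ZrO2: 56.24·0.6694 = 37.65 g (target 37.65 g)
  B2O3: 29.02·0.5625 = 16.32 g (target 16.32 g)
  Al2O3: 107.6·0.003000 + 52.78·0.6551 = 34.90 g (target 34.90 g)
  MgO: 74.27·0.4783 = 35.52 g (target 35.52 g)
Consistency of the glass mass: total batch − LOI = 250.0 g (targets for the oxides total 250.0 g; against the stated basis, 250.0 g — deltas are rounding alone).
Whole-batch sum: Σ batch = 319.9 g; LOI loss = Σ batch·LOI = 69.92 g; yield: glass divided by total = 78.14%.

Revised batch per 250.0 g glass melt:
  Orthoboric acid: 29.02 g
  Magnesium carbonate: 74.27 g
  Zircon sand: 56.24 g
  Glass-grade sand: 107.6 g
  Aluminium hydroxide: 52.78 g
Total batch = 319.9 g; LOI loss = 69.92 g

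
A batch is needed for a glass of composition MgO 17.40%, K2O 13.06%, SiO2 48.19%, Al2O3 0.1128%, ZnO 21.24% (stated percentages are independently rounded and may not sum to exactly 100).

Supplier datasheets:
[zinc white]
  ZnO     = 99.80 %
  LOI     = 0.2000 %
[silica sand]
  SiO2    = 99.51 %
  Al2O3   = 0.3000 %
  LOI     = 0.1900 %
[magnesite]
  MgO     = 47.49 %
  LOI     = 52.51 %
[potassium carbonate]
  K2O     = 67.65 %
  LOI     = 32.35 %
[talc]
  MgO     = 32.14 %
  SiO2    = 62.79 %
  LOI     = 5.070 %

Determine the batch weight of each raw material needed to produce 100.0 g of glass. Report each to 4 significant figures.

Batch per 100.0 g glass:
  zinc white: 21.28 g
  silica sand: 37.60 g
  magnesite: 25.03 g
  potassium carbonate: 19.31 g
  talc: 17.16 g
Total batch = 120.4 g; LOI loss = 20.37 g; yield = 83.08%

Working values appear, with 4-significant-figure rounding, when written out — all internal work keeps full precision in every operation; every reported figure is rounded only once; derived quantities are computed starting from the weights on 100.0 g of glass in exact precision (ignition loss, five oxide percentages, totals, yield, net glass mass), as written in either problem or answer.
Oxide-by-oxide targets in 100.0 g glass:
  MgO: 17.40% × 100.0 = 17.40 g
  K2O: 13.06% × 100.0 = 13.06 g
  SiO2: 48.19% × 100.0 = 48.19 g
  Al2O3: 0.1128% × 100.0 = 0.1128 g
  ZnO: 21.24% × 100.0 = 21.24 g
Per-oxide balance check applying the batch weights above, against the basis in use (sum by sum, the targets are met net of answer rounding effects):
  MgO: 25.03·0.4749 + 17.16·0.3214 = 17.40 g (target 17.40 g)
  K2O: 19.31·0.6765 = 13.06 g (target 13.06 g)
  SiO2: 37.60·0.9951 + 17.16·0.6279 = 48.19 g (target 48.19 g)
  Al2O3: 37.60·0.003000 = 0.1128 g (target 0.1128 g)
  ZnO: 21.28·0.9980 = 21.24 g (target 21.24 g)
Auditing the glass mass value: batch Σ − ignition loss = 100.0 g (the Σ of target masses is 100.0 g; versus the stated basis of 100.0 g — deltas are rounding alone).
Summing the batch: Σ batch = 120.4 g; LOI removed, Σ of batch·LOI: 20.37 g; yield = glass ÷ total batch = 83.08%.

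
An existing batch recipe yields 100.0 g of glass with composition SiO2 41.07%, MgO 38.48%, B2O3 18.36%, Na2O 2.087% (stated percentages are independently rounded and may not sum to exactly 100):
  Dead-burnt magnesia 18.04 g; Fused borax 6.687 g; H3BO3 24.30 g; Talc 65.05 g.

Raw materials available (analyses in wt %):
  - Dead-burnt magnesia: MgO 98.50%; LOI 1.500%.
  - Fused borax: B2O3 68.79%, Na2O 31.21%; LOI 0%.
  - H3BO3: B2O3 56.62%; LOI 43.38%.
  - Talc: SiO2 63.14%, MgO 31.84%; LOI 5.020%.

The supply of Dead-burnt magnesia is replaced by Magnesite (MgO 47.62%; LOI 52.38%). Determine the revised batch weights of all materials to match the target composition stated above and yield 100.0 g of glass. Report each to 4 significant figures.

The intermediate values appear (rounded to four significant figures) at each printed step. Every computation holds full precision at each step — each reported value is rounded exactly once; the derived quantities are computed at full float precision (glass mass, the yield, LOI, four oxide percentages, the totals) from the weighed amounts per 100.0 g of glass as given in either problem or answer.
Target masses of each oxide per 100.0 g glass:
  SiO2: 41.07% × 100.0 = 41.07 g
  MgO: 38.48% × 100.0 = 38.48 g
  B2O3: 18.36% × 100.0 = 18.36 g
  Na2O: 2.087% × 100.0 = 2.087 g
Checking each oxide sum with the batch weights as given, for the quoted basis mass (every target is met by its sum once rounding is allowed for):
  SiO2: 65.05·0.6314 = 41.07 g (target 41.07 g)
  MgO: 37.31·0.4762 + 65.05·0.3184 = 38.48 g (target 38.48 g)
  B2O3: 6.687·0.6879 + 24.30·0.5662 = 18.36 g (target 18.36 g)
  Na2O: 6.687·0.3121 = 2.087 g (target 2.087 g)
Mass balance on the glass: batch Σ − ignition loss = 100.0 g (the Σ of target masses is 100.0 g; versus the stated basis of 100.0 g — a pure rounding effect).
Summing the batch: Σ batch = 133.3 g; ignition loss, Σ(batch × LOI) = 33.35 g; yield: glass divided by total = 74.99%.

Revised batch per 100.0 g glass:
  Magnesite: 37.31 g
  Fused borax: 6.687 g
  H3BO3: 24.30 g
  Talc: 65.05 g
Total batch = 133.3 g; LOI loss = 33.35 g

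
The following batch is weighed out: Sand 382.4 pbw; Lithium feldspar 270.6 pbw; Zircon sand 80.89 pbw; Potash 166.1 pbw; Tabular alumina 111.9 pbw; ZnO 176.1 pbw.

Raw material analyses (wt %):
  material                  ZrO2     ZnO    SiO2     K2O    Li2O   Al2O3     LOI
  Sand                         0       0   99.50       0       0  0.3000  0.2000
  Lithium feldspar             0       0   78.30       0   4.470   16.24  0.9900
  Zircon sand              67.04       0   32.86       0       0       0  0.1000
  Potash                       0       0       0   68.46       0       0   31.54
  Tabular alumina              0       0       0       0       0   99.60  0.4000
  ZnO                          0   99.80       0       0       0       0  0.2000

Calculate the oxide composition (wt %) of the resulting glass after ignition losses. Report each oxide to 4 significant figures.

Glass mass = 1131 pbw (batch 1188 − LOI 56.71).
Composition: ZrO2 4.794%, ZnO 15.54%, SiO2 54.71%, K2O 10.05%, Li2O 1.069%, Al2O3 13.84%

Full float precision is held from first step to last. In-progress results are printed, rounded to 4 significant digits, at each printed step — every reported value takes a single rounding — derived quantities, including the yield, the totals, glass mass, six oxide percentages, LOI, are rebuilt starting from the weights at 1131 pbw of glass at full precision, exactly as shown in question or answer.
What the batch supplies per oxide:
  ZrO2: 80.89·0.6704 = 54.23 pbw
  ZnO: 176.1·0.9980 = 175.7 pbw
  SiO2: 382.4·0.9950 + 270.6·0.7830 + 80.89·0.3286 = 618.9 pbw
  K2O: 166.1·0.6846 = 113.7 pbw
  Li2O: 270.6·0.04470 = 12.10 pbw
  Al2O3: 382.4·0.003000 + 270.6·0.1624 + 111.9·0.9960 = 156.5 pbw
LOI: 382.4·0.002000 + 270.6·0.009900 + 80.89·0.001000 + 166.1·0.3154 + 111.9·0.004000 + 176.1·0.002000 = 56.71 pbw
Glass = total batch minus LOI = 1188 − 56.71 = 1131 pbw (= Σ oxide masses)
wt %: oxide over glass, times 100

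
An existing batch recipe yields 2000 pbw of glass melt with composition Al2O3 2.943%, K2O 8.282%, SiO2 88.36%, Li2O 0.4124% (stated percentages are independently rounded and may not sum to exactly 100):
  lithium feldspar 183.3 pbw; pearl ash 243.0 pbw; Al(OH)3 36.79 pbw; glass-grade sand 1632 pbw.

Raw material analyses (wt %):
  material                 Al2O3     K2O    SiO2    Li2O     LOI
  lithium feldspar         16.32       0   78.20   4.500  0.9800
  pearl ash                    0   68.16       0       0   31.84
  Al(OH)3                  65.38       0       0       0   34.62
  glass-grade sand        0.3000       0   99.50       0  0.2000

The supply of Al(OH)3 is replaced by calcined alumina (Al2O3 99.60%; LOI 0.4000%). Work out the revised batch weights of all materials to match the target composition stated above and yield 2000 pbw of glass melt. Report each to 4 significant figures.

The whole derivation runs at full precision from first step to last. Intermediates are displayed, with 4-significant-digit rounding, at each printed step; exactly one rounding is applied to every reported number — derived quantities (LOI, totals, yield, the four compositions, glass mass) are carried in full float precision from the batch weights on 2000 pbw of glass, as they appear in either problem or answer.
Target oxide masses per 2000 pbw glass melt:
  Al2O3: 2.943% × 2000 = 58.86 pbw
  K2O: 8.282% × 2000 = 165.6 pbw
  SiO2: 88.36% × 2000 = 1767 pbw
  Li2O: 0.4124% × 2000 = 8.248 pbw
Checking each oxide sum applying the batch weights above, against the basis in use (oxide sums agree with the targets within answer rounding):
  Al2O3: 183.3·0.1632 + 24.15·0.9960 + 1632·0.003000 = 58.86 pbw (target 58.86 pbw)
  K2O: 243.0·0.6816 = 165.6 pbw (target 165.6 pbw)
  SiO2: 183.3·0.7820 + 1632·0.9950 = 1767 pbw (target 1767 pbw)
  Li2O: 183.3·0.04500 = 8.248 pbw (target 8.248 pbw)
Glass-mass bookkeeping: batch total minus LOI = 2000 pbw (the Σ of target masses is 2000 pbw; the stated basis being 2000 pbw — a pure rounding effect).
Whole-batch sum: Σ batch = 2082 pbw; the LOI term Σ batch·LOI equals 82.53 pbw; glass ÷ batch gives a yield of 96.04%.

Revised batch per 2000 pbw glass melt:
  lithium feldspar: 183.3 pbw
  pearl ash: 243.0 pbw
  calcined alumina: 24.15 pbw
  glass-grade sand: 1632 pbw
Total batch = 2082 pbw; LOI loss = 82.53 pbw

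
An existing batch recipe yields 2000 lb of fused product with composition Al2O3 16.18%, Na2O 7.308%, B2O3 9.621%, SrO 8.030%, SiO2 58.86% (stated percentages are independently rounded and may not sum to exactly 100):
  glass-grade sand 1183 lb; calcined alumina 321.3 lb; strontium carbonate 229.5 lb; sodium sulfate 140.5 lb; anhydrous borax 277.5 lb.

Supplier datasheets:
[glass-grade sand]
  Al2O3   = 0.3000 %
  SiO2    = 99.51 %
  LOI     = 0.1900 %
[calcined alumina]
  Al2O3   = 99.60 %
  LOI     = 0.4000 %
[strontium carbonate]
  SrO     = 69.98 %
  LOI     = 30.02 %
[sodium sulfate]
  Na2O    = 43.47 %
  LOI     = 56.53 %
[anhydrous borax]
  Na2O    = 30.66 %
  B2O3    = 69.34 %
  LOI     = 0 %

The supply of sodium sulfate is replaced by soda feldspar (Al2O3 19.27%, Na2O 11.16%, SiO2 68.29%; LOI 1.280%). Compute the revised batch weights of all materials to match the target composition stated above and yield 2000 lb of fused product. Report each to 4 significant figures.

Revised batch per 2000 lb fused product:
  glass-grade sand: 807.4 lb
  calcined alumina: 216.6 lb
  strontium carbonate: 229.5 lb
  soda feldspar: 547.3 lb
  anhydrous borax: 277.5 lb
Total batch = 2078 lb; LOI loss = 78.30 lb

Full precision is kept through every step; intermediates are displayed with 4-significant-figure rounding as written — each reported number is rounded exactly once; all derived quantities are re-derived in exact precision (yield, the totals, glass mass, the five compositions, ignition loss) using the weight values on 2000 lb of glass, as set out in problem or answer.
Target oxide masses per 2000 lb fused product:
  Al2O3: 16.18% × 2000 = 323.6 lb
  Na2O: 7.308% × 2000 = 146.2 lb
  B2O3: 9.621% × 2000 = 192.4 lb
  SrO: 8.030% × 2000 = 160.6 lb
  SiO2: 58.86% × 2000 = 1177 lb
Mass-balance tally per oxide on the weights just shown, versus the basis set out (sum by sum, the targets are met up to rounding of the answer):
  Al2O3: 807.4·0.003000 + 216.6·0.9960 + 547.3·0.1927 = 323.6 lb (target 323.6 lb)
  Na2O: 547.3·0.1116 + 277.5·0.3066 = 146.2 lb (target 146.2 lb)
  B2O3: 277.5·0.6934 = 192.4 lb (target 192.4 lb)
  SrO: 229.5·0.6998 = 160.6 lb (target 160.6 lb)
  SiO2: 807.4·0.9951 + 547.3·0.6829 = 1177 lb (target 1177 lb)
Auditing the glass mass value: batch Σ − ignition loss = 2000 lb (oxide target masses add up to 2000 lb; versus the stated basis of 2000 lb — rounding explains the deltas).
Summing the batch: Σ batch = 2078 lb; the LOI term Σ batch·LOI equals 78.30 lb; the yield ratio, glass ÷ batch: 96.23%.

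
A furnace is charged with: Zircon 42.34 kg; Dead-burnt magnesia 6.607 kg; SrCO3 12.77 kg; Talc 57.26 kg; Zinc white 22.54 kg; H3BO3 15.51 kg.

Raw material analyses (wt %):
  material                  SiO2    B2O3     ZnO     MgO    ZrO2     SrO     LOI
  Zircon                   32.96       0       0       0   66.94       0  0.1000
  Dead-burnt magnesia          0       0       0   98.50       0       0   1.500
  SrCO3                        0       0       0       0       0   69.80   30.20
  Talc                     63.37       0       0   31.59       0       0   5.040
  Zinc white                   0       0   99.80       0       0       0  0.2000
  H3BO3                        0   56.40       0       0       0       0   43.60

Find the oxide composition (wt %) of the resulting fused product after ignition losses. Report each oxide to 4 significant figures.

All internal work keeps full precision at each step; mid-chain values appear rounded off to 4 significant digits between the steps — every reported figure is rounded only once; all derived quantities, which include the six compositions, the yield, glass mass, the totals, LOI, are recomputed at exact precision, as given in the problem or answer text, from the batch weights per 143.3 kg of glass.
Oxide-by-oxide delivered mass:
  SiO2: 42.34·0.3296 + 57.26·0.6337 = 50.24 kg
  B2O3: 15.51·0.5640 = 8.748 kg
  ZnO: 22.54·0.9980 = 22.49 kg
  MgO: 6.607·0.9850 + 57.26·0.3159 = 24.60 kg
  ZrO2: 42.34·0.6694 = 28.34 kg
  SrO: 12.77·0.6980 = 8.913 kg
LOI: 42.34·0.001000 + 6.607·0.01500 + 12.77·0.3020 + 57.26·0.05040 + 22.54·0.002000 + 15.51·0.4360 = 13.69 kg
Glass mass = batch − LOI = 157.0 − 13.69 = 143.3 kg (the oxide masses sum to this)
wt % = oxide mass / glass mass × 100

Glass mass = 143.3 kg (batch 157.0 − LOI 13.69).
Composition: SiO2 35.05%, B2O3 6.103%, ZnO 15.69%, MgO 17.16%, ZrO2 19.77%, SrO 6.219%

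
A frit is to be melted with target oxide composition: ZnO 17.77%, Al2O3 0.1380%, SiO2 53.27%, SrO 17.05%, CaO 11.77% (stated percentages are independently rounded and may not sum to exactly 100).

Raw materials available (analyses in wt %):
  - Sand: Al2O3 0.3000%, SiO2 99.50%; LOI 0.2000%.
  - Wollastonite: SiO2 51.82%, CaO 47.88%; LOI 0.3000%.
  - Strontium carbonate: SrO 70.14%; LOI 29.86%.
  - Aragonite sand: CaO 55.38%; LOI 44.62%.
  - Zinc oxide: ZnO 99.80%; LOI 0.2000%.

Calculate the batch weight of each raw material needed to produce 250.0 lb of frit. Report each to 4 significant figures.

Batch per 250.0 lb frit:
  Sand: 115.0 lb
  Wollastonite: 36.18 lb
  Strontium carbonate: 60.77 lb
  Aragonite sand: 21.85 lb
  Zinc oxide: 44.51 lb
Total batch = 278.3 lb; LOI loss = 28.32 lb; yield = 89.82%

Mid-chain values are displayed rounded to four significant digits in the working. Every computation maintains exact precision in every operation. Every reported figure is rounded a single time; the derived quantities (LOI, net glass mass, five oxide percentages, the yield, totals) are carried at full precision starting from the weights at 250.0 lb of glass exactly as printed in the problem or the answer.
Target masses of each oxide per 250.0 lb frit:
  ZnO: 17.77% × 250.0 = 44.42 lb
  Al2O3: 0.1380% × 250.0 = 0.3450 lb
  SiO2: 53.27% × 250.0 = 133.2 lb
  SrO: 17.05% × 250.0 = 42.62 lb
  CaO: 11.77% × 250.0 = 29.42 lb
Mass-balance tally per oxide per the reported batch figures, versus the basis set out (sum by sum, the targets are met up to rounding of the answer):
  ZnO: 44.51·0.9980 = 44.42 lb (target 44.42 lb)
  Al2O3: 115.0·0.003000 = 0.3450 lb (target 0.3450 lb)
  SiO2: 115.0·0.9950 + 36.18·0.5182 = 133.2 lb (target 133.2 lb)
  SrO: 60.77·0.7014 = 42.62 lb (target 42.62 lb)
  CaO: 36.18·0.4788 + 21.85·0.5538 = 29.42 lb (target 29.42 lb)
Auditing the glass mass value: total charge less LOI = 250.0 lb (oxide target masses add up to 250.0 lb; against the stated basis, 250.0 lb — a pure rounding effect).
Whole-batch sum: Σ batch = 278.3 lb; the LOI term Σ batch·LOI equals 28.32 lb; yield: glass divided by total = 89.82%.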